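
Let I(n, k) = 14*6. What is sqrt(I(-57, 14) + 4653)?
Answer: sqrt(4737) ≈ 68.826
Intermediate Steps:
I(n, k) = 84
sqrt(I(-57, 14) + 4653) = sqrt(84 + 4653) = sqrt(4737)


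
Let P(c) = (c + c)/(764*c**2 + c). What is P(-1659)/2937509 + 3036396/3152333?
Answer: 11305167946041626234/11736826812730985075 ≈ 0.96322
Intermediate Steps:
P(c) = 2*c/(c + 764*c**2) (P(c) = (2*c)/(c + 764*c**2) = 2*c/(c + 764*c**2))
P(-1659)/2937509 + 3036396/3152333 = (2/(1 + 764*(-1659)))/2937509 + 3036396/3152333 = (2/(1 - 1267476))*(1/2937509) + 3036396*(1/3152333) = (2/(-1267475))*(1/2937509) + 3036396/3152333 = (2*(-1/1267475))*(1/2937509) + 3036396/3152333 = -2/1267475*1/2937509 + 3036396/3152333 = -2/3723219219775 + 3036396/3152333 = 11305167946041626234/11736826812730985075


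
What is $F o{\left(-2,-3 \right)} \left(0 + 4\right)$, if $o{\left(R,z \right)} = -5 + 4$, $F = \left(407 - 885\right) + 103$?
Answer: $1500$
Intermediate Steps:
$F = -375$ ($F = -478 + 103 = -375$)
$o{\left(R,z \right)} = -1$
$F o{\left(-2,-3 \right)} \left(0 + 4\right) = - 375 \left(- (0 + 4)\right) = - 375 \left(\left(-1\right) 4\right) = \left(-375\right) \left(-4\right) = 1500$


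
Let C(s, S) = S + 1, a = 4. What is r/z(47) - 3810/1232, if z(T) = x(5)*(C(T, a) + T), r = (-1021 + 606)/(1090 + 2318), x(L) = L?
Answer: -42205951/13645632 ≈ -3.0930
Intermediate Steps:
r = -415/3408 ≈ -0.12177
C(s, S) = 1 + S
z(T) = 25 + 5*T (z(T) = 5*((1 + 4) + T) = 5*(5 + T) = 25 + 5*T)
r/z(47) - 3810/1232 = -415/(3408*(25 + 5*47)) - 3810/1232 = -415/(3408*(25 + 235)) - 3810*1/1232 = -415/3408/260 - 1905/616 = -415/3408*1/260 - 1905/616 = -83/177216 - 1905/616 = -42205951/13645632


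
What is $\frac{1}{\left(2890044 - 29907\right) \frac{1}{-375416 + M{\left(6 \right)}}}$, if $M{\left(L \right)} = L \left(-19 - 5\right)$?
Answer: $- \frac{375560}{2860137} \approx -0.13131$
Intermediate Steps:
$M{\left(L \right)} = - 24 L$ ($M{\left(L \right)} = L \left(-24\right) = - 24 L$)
$\frac{1}{\left(2890044 - 29907\right) \frac{1}{-375416 + M{\left(6 \right)}}} = \frac{1}{\left(2890044 - 29907\right) \frac{1}{-375416 - 144}} = \frac{1}{2860137 \frac{1}{-375416 - 144}} = \frac{1}{2860137 \frac{1}{-375560}} = \frac{1}{2860137 \left(- \frac{1}{375560}\right)} = \frac{1}{- \frac{2860137}{375560}} = - \frac{375560}{2860137}$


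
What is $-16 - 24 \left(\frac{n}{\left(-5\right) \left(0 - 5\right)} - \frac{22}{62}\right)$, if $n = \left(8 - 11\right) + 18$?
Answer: $- \frac{3392}{155} \approx -21.884$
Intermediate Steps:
$n = 15$ ($n = -3 + 18 = 15$)
$-16 - 24 \left(\frac{n}{\left(-5\right) \left(0 - 5\right)} - \frac{22}{62}\right) = -16 - 24 \left(\frac{15}{\left(-5\right) \left(0 - 5\right)} - \frac{22}{62}\right) = -16 - 24 \left(\frac{15}{\left(-5\right) \left(-5\right)} - \frac{11}{31}\right) = -16 - 24 \left(\frac{15}{25} - \frac{11}{31}\right) = -16 - 24 \left(15 \cdot \frac{1}{25} - \frac{11}{31}\right) = -16 - 24 \left(\frac{3}{5} - \frac{11}{31}\right) = -16 - \frac{912}{155} = - \frac{3392}{155}$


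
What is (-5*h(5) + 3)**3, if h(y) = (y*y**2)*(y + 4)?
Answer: -177693901848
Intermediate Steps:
h(y) = y**3*(4 + y)
(-5*h(5) + 3)**3 = (-5*5**3*(4 + 5) + 3)**3 = (-625*9 + 3)**3 = (-5*1125 + 3)**3 = (-5625 + 3)**3 = (-5622)**3 = -177693901848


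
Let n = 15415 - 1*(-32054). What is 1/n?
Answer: 1/47469 ≈ 2.1066e-5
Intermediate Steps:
n = 47469 (n = 15415 + 32054 = 47469)
1/n = 1/47469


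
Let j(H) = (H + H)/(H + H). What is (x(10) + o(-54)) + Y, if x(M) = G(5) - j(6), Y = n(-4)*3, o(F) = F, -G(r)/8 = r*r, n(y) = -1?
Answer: -258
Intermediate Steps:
G(r) = -8*r² (G(r) = -8*r*r = -8*r²)
j(H) = 1 (j(H) = (2*H)/((2*H)) = (2*H)*(1/(2*H)) = 1)
Y = -3 (Y = -1*3 = -3)
x(M) = -201 (x(M) = -8*5² - 1*1 = -8*25 - 1 = -200 - 1 = -201)
(x(10) + o(-54)) + Y = (-201 - 54) - 3 = -255 - 3 = -258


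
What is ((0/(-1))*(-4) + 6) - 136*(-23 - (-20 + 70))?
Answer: 9934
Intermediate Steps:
((0/(-1))*(-4) + 6) - 136*(-23 - (-20 + 70)) = ((0*(-1))*(-4) + 6) - 136*(-23 - 1*50) = (0*(-4) + 6) - 136*(-23 - 50) = (0 + 6) - 136*(-73) = 6 + 9928 = 9934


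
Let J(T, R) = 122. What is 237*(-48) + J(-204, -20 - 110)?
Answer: -11254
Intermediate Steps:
237*(-48) + J(-204, -20 - 110) = 237*(-48) + 122 = -11376 + 122 = -11254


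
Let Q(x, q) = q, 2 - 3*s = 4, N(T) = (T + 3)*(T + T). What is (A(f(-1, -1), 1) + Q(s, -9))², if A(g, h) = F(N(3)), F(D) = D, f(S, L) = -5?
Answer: 729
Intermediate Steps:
N(T) = 2*T*(3 + T) (N(T) = (3 + T)*(2*T) = 2*T*(3 + T))
s = -⅔ (s = ⅔ - ⅓*4 = ⅔ - 4/3 = -⅔ ≈ -0.66667)
A(g, h) = 36 (A(g, h) = 2*3*(3 + 3) = 2*3*6 = 36)
(A(f(-1, -1), 1) + Q(s, -9))² = (36 - 9)² = 27² = 729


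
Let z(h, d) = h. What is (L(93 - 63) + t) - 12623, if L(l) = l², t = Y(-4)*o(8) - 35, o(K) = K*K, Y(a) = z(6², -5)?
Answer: -9454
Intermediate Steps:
Y(a) = 36 (Y(a) = 6² = 36)
o(K) = K²
t = 2269 (t = 36*8² - 35 = 36*64 - 35 = 2304 - 35 = 2269)
(L(93 - 63) + t) - 12623 = ((93 - 63)² + 2269) - 12623 = (30² + 2269) - 12623 = (900 + 2269) - 12623 = 3169 - 12623 = -9454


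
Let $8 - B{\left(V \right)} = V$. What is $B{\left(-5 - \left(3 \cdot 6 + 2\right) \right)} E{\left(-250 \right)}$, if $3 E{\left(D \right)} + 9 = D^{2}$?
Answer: $687401$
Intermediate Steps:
$B{\left(V \right)} = 8 - V$
$E{\left(D \right)} = -3 + \frac{D^{2}}{3}$
$B{\left(-5 - \left(3 \cdot 6 + 2\right) \right)} E{\left(-250 \right)} = \left(8 - \left(-5 - \left(3 \cdot 6 + 2\right)\right)\right) \left(-3 + \frac{\left(-250\right)^{2}}{3}\right) = \left(8 - \left(-5 - \left(18 + 2\right)\right)\right) \left(-3 + \frac{1}{3} \cdot 62500\right) = \left(8 - \left(-5 - 20\right)\right) \left(-3 + \frac{62500}{3}\right) = \left(8 - \left(-5 - 20\right)\right) \frac{62491}{3} = \left(8 - -25\right) \frac{62491}{3} = \left(8 + 25\right) \frac{62491}{3} = 33 \cdot \frac{62491}{3} = 687401$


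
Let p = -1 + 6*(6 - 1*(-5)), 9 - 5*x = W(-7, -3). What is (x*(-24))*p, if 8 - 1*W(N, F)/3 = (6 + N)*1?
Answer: 5616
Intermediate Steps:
W(N, F) = 6 - 3*N (W(N, F) = 24 - 3*(6 + N) = 24 + (-18 - 3*N) = 6 - 3*N)
x = -18/5 (x = 9/5 - (6 - 3*(-7))/5 = 9/5 - (6 + 21)/5 = 9/5 - ⅕*27 = 9/5 - 27/5 = -18/5 ≈ -3.6000)
p = 65 (p = -1 + 6*(6 + 5) = -1 + 6*11 = -1 + 66 = 65)
(x*(-24))*p = -18/5*(-24)*65 = (432/5)*65 = 5616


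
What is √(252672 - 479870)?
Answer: I*√227198 ≈ 476.65*I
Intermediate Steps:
√(252672 - 479870) = √(-227198) = I*√227198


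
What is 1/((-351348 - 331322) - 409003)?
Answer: -1/1091673 ≈ -9.1602e-7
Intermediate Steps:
1/((-351348 - 331322) - 409003) = 1/(-682670 - 409003) = 1/(-1091673) = -1/1091673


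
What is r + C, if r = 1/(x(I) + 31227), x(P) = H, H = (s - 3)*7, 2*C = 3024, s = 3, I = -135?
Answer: 47215225/31227 ≈ 1512.0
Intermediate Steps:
C = 1512 (C = (1/2)*3024 = 1512)
H = 0 (H = (3 - 3)*7 = 0*7 = 0)
x(P) = 0
r = 1/31227 (r = 1/(0 + 31227) = 1/31227 ≈ 3.2024e-5)
r + C = 1/31227 + 1512 = 47215225/31227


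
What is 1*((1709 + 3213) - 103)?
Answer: 4819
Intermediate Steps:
1*((1709 + 3213) - 103) = 1*(4922 - 103) = 1*4819 = 4819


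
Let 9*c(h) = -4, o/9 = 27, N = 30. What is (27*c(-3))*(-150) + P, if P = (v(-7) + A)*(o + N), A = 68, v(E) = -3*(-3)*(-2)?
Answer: 15450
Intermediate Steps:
v(E) = -18 (v(E) = 9*(-2) = -18)
o = 243 (o = 9*27 = 243)
c(h) = -4/9 (c(h) = (⅑)*(-4) = -4/9)
P = 13650 (P = (-18 + 68)*(243 + 30) = 50*273 = 13650)
(27*c(-3))*(-150) + P = (27*(-4/9))*(-150) + 13650 = -12*(-150) + 13650 = 1800 + 13650 = 15450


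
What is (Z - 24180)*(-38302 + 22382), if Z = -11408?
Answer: 566560960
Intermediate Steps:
(Z - 24180)*(-38302 + 22382) = (-11408 - 24180)*(-38302 + 22382) = -35588*(-15920) = 566560960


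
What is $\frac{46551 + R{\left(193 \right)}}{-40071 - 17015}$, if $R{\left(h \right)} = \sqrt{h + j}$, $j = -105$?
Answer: $- \frac{46551}{57086} - \frac{\sqrt{22}}{28543} \approx -0.81562$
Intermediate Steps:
$R{\left(h \right)} = \sqrt{-105 + h}$ ($R{\left(h \right)} = \sqrt{h - 105} = \sqrt{-105 + h}$)
$\frac{46551 + R{\left(193 \right)}}{-40071 - 17015} = \frac{46551 + \sqrt{-105 + 193}}{-40071 - 17015} = \frac{46551 + \sqrt{88}}{-57086} = \left(46551 + 2 \sqrt{22}\right) \left(- \frac{1}{57086}\right) = - \frac{46551}{57086} - \frac{\sqrt{22}}{28543}$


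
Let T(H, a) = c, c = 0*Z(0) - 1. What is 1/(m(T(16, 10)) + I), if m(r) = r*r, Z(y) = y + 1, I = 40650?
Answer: 1/40651 ≈ 2.4600e-5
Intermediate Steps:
Z(y) = 1 + y
c = -1 (c = 0*(1 + 0) - 1 = 0*1 - 1 = 0 - 1 = -1)
T(H, a) = -1
m(r) = r²
1/(m(T(16, 10)) + I) = 1/((-1)² + 40650) = 1/(1 + 40650) = 1/40651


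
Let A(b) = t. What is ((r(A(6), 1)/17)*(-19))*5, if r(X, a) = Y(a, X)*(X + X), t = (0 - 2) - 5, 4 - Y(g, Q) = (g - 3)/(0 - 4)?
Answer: 4655/17 ≈ 273.82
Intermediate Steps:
Y(g, Q) = 13/4 + g/4 (Y(g, Q) = 4 - (g - 3)/(0 - 4) = 4 - (-3 + g)/(-4) = 4 - (-3 + g)*(-1)/4 = 4 - (¾ - g/4) = 4 + (-¾ + g/4) = 13/4 + g/4)
t = -7 (t = -2 - 5 = -7)
A(b) = -7
r(X, a) = 2*X*(13/4 + a/4) (r(X, a) = (13/4 + a/4)*(X + X) = (13/4 + a/4)*(2*X) = 2*X*(13/4 + a/4))
((r(A(6), 1)/17)*(-19))*5 = ((((½)*(-7)*(13 + 1))/17)*(-19))*5 = ((((½)*(-7)*14)*(1/17))*(-19))*5 = (-49*1/17*(-19))*5 = -49/17*(-19)*5 = (931/17)*5 = 4655/17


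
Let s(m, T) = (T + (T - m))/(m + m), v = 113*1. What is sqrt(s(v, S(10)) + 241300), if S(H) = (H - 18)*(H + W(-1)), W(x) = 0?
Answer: sqrt(12324577102)/226 ≈ 491.22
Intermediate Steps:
v = 113
S(H) = H*(-18 + H) (S(H) = (H - 18)*(H + 0) = (-18 + H)*H = H*(-18 + H))
s(m, T) = (-m + 2*T)/(2*m) (s(m, T) = (-m + 2*T)/((2*m)) = (-m + 2*T)*(1/(2*m)) = (-m + 2*T)/(2*m))
sqrt(s(v, S(10)) + 241300) = sqrt((10*(-18 + 10) - 1/2*113)/113 + 241300) = sqrt((10*(-8) - 113/2)/113 + 241300) = sqrt((-80 - 113/2)/113 + 241300) = sqrt((1/113)*(-273/2) + 241300) = sqrt(-273/226 + 241300) = sqrt(54533527/226) = sqrt(12324577102)/226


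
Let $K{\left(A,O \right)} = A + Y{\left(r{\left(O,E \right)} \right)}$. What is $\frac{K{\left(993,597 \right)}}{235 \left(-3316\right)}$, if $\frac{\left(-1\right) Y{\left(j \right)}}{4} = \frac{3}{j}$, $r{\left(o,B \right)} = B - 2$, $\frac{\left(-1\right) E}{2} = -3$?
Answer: $- \frac{99}{77926} \approx -0.0012704$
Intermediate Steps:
$E = 6$ ($E = \left(-2\right) \left(-3\right) = 6$)
$r{\left(o,B \right)} = -2 + B$
$Y{\left(j \right)} = - \frac{12}{j}$ ($Y{\left(j \right)} = - 4 \frac{3}{j} = - \frac{12}{j}$)
$K{\left(A,O \right)} = -3 + A$ ($K{\left(A,O \right)} = A - \frac{12}{-2 + 6} = A - \frac{12}{4} = A - 3 = -3 + A$)
$\frac{K{\left(993,597 \right)}}{235 \left(-3316\right)} = \frac{-3 + 993}{235 \left(-3316\right)} = \frac{990}{-779260} = 990 \left(- \frac{1}{779260}\right) = - \frac{99}{77926}$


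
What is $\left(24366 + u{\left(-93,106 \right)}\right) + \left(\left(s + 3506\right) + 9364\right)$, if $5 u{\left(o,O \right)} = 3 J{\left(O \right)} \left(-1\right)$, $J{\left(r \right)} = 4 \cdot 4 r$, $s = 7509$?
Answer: $\frac{218637}{5} \approx 43727.0$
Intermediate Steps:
$J{\left(r \right)} = 16 r$
$u{\left(o,O \right)} = - \frac{48 O}{5}$ ($u{\left(o,O \right)} = \frac{3 \cdot 16 O \left(-1\right)}{5} = \frac{48 O \left(-1\right)}{5} = \frac{\left(-48\right) O}{5} = - \frac{48 O}{5}$)
$\left(24366 + u{\left(-93,106 \right)}\right) + \left(\left(s + 3506\right) + 9364\right) = \left(24366 - \frac{5088}{5}\right) + \left(\left(7509 + 3506\right) + 9364\right) = \left(24366 - \frac{5088}{5}\right) + \left(11015 + 9364\right) = \frac{116742}{5} + 20379 = \frac{218637}{5}$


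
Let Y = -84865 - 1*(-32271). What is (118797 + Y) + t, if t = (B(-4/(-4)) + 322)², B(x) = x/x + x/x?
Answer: 171179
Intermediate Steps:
Y = -52594 (Y = -84865 + 32271 = -52594)
B(x) = 2 (B(x) = 1 + 1 = 2)
t = 104976 (t = (2 + 322)² = 324² = 104976)
(118797 + Y) + t = (118797 - 52594) + 104976 = 66203 + 104976 = 171179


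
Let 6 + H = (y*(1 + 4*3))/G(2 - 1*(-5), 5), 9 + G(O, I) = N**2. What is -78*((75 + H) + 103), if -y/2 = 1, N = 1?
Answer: -27339/2 ≈ -13670.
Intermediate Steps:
y = -2 (y = -2*1 = -2)
G(O, I) = -8 (G(O, I) = -9 + 1**2 = -9 + 1 = -8)
H = -11/4 (H = -6 - 2*(1 + 4*3)/(-8) = -6 - 2*(1 + 12)*(-1/8) = -6 - 2*13*(-1/8) = -6 - 26*(-1/8) = -6 + 13/4 = -11/4 ≈ -2.7500)
-78*((75 + H) + 103) = -78*((75 - 11/4) + 103) = -78*(289/4 + 103) = -78*701/4 = -27339/2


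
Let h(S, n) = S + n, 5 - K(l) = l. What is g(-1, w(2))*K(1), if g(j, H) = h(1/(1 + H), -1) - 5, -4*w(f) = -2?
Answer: -64/3 ≈ -21.333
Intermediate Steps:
K(l) = 5 - l
w(f) = ½ (w(f) = -¼*(-2) = ½)
g(j, H) = -6 + 1/(1 + H) (g(j, H) = (1/(1 + H) - 1) - 5 = (-1 + 1/(1 + H)) - 5 = -6 + 1/(1 + H))
g(-1, w(2))*K(1) = ((-5 - 6*½)/(1 + ½))*(5 - 1*1) = ((-5 - 3)/(3/2))*(5 - 1) = ((⅔)*(-8))*4 = -16/3*4 = -64/3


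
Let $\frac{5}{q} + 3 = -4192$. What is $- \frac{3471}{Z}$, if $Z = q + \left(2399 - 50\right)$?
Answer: $- \frac{2912169}{1970810} \approx -1.4777$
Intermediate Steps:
$q = - \frac{1}{839}$ ($q = \frac{5}{-3 - 4192} = \frac{5}{-4195} = 5 \left(- \frac{1}{4195}\right) = - \frac{1}{839} \approx -0.0011919$)
$Z = \frac{1970810}{839}$ ($Z = - \frac{1}{839} + \left(2399 - 50\right) = - \frac{1}{839} + 2349 = \frac{1970810}{839} \approx 2349.0$)
$- \frac{3471}{Z} = - \frac{3471}{\frac{1970810}{839}} = \left(-3471\right) \frac{839}{1970810} = - \frac{2912169}{1970810}$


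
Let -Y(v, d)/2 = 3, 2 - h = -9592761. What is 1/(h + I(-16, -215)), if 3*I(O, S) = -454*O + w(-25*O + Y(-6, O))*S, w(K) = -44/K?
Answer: 591/5670758671 ≈ 1.0422e-7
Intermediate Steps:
h = 9592763 (h = 2 - 1*(-9592761) = 2 + 9592761 = 9592763)
Y(v, d) = -6 (Y(v, d) = -2*3 = -6)
I(O, S) = -454*O/3 - 44*S/(3*(-6 - 25*O)) (I(O, S) = (-454*O + (-44/(-25*O - 6))*S)/3 = (-454*O + (-44/(-6 - 25*O))*S)/3 = (-454*O - 44*S/(-6 - 25*O))/3 = -454*O/3 - 44*S/(3*(-6 - 25*O)))
1/(h + I(-16, -215)) = 1/(9592763 + 2*(22*(-215) - 227*(-16)*(6 + 25*(-16)))/(3*(6 + 25*(-16)))) = 1/(9592763 + 2*(-4730 - 227*(-16)*(6 - 400))/(3*(6 - 400))) = 1/(9592763 + (⅔)*(-4730 - 227*(-16)*(-394))/(-394)) = 1/(9592763 + (⅔)*(-1/394)*(-4730 - 1431008)) = 1/(9592763 + (⅔)*(-1/394)*(-1435738)) = 1/(9592763 + 1435738/591) = 1/(5670758671/591) = 591/5670758671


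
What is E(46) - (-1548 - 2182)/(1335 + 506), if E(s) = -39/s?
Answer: 99781/84686 ≈ 1.1782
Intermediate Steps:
E(46) - (-1548 - 2182)/(1335 + 506) = -39/46 - (-1548 - 2182)/(1335 + 506) = -39*1/46 - (-3730)/1841 = -39/46 - (-3730)/1841 = -39/46 - 1*(-3730/1841) = -39/46 + 3730/1841 = 99781/84686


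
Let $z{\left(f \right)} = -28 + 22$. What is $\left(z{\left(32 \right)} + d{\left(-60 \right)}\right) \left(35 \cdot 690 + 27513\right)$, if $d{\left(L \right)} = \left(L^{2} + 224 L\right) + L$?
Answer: $-511773678$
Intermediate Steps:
$d{\left(L \right)} = L^{2} + 225 L$
$z{\left(f \right)} = -6$
$\left(z{\left(32 \right)} + d{\left(-60 \right)}\right) \left(35 \cdot 690 + 27513\right) = \left(-6 - 60 \left(225 - 60\right)\right) \left(35 \cdot 690 + 27513\right) = \left(-6 - 9900\right) \left(24150 + 27513\right) = \left(-6 - 9900\right) 51663 = \left(-9906\right) 51663 = -511773678$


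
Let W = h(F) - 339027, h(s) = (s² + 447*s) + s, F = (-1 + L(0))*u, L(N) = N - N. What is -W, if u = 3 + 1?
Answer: 340803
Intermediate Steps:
u = 4
L(N) = 0
F = -4 (F = (-1 + 0)*4 = -1*4 = -4)
h(s) = s² + 448*s
W = -340803 (W = -4*(448 - 4) - 339027 = -4*444 - 339027 = -1776 - 339027 = -340803)
-W = -1*(-340803) = 340803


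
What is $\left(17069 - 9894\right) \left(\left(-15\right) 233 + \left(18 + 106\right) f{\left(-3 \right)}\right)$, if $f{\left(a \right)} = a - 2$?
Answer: $-29525125$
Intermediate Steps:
$f{\left(a \right)} = -2 + a$ ($f{\left(a \right)} = a - 2 = -2 + a$)
$\left(17069 - 9894\right) \left(\left(-15\right) 233 + \left(18 + 106\right) f{\left(-3 \right)}\right) = \left(17069 - 9894\right) \left(\left(-15\right) 233 + \left(18 + 106\right) \left(-2 - 3\right)\right) = 7175 \left(-3495 + 124 \left(-5\right)\right) = 7175 \left(-3495 - 620\right) = 7175 \left(-4115\right) = -29525125$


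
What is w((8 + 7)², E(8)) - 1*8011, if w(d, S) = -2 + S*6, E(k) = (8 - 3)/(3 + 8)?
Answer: -88113/11 ≈ -8010.3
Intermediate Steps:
E(k) = 5/11
w(d, S) = -2 + 6*S
w((8 + 7)², E(8)) - 1*8011 = (-2 + 6*(5/11)) - 1*8011 = (-2 + 30/11) - 8011 = 8/11 - 8011 = -88113/11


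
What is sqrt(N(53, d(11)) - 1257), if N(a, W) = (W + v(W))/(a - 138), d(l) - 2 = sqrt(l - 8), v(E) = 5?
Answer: sqrt(-9082420 - 85*sqrt(3))/85 ≈ 35.456*I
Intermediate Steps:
d(l) = 2 + sqrt(-8 + l) (d(l) = 2 + sqrt(l - 8) = 2 + sqrt(-8 + l))
N(a, W) = (5 + W)/(-138 + a) (N(a, W) = (W + 5)/(a - 138) = (5 + W)/(-138 + a))
sqrt(N(53, d(11)) - 1257) = sqrt((5 + (2 + sqrt(-8 + 11)))/(-138 + 53) - 1257) = sqrt((5 + (2 + sqrt(3)))/(-85) - 1257) = sqrt(-(7 + sqrt(3))/85 - 1257) = sqrt((-7/85 - sqrt(3)/85) - 1257) = sqrt(-106852/85 - sqrt(3)/85)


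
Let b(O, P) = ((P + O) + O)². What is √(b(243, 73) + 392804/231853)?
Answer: √16797761465139741/231853 ≈ 559.00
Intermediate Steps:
b(O, P) = (P + 2*O)² (b(O, P) = ((O + P) + O)² = (P + 2*O)²)
√(b(243, 73) + 392804/231853) = √((73 + 2*243)² + 392804/231853) = √((73 + 486)² + 392804*(1/231853)) = √(559² + 392804/231853) = √(312481 + 392804/231853) = √(72450050097/231853) = √16797761465139741/231853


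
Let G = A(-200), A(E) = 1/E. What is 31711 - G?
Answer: 6342201/200 ≈ 31711.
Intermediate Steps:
G = -1/200 (G = 1/(-200) = -1/200 ≈ -0.0050000)
31711 - G = 31711 - 1*(-1/200) = 31711 + 1/200 = 6342201/200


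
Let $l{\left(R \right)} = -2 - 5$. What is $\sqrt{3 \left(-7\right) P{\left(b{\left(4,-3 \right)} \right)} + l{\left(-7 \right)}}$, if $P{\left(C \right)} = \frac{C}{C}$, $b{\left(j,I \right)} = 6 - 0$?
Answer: $2 i \sqrt{7} \approx 5.2915 i$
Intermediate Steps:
$b{\left(j,I \right)} = 6$ ($b{\left(j,I \right)} = 6 + 0 = 6$)
$P{\left(C \right)} = 1$
$l{\left(R \right)} = -7$
$\sqrt{3 \left(-7\right) P{\left(b{\left(4,-3 \right)} \right)} + l{\left(-7 \right)}} = \sqrt{3 \left(-7\right) 1 - 7} = \sqrt{\left(-21\right) 1 - 7} = \sqrt{-21 - 7} = \sqrt{-28} = 2 i \sqrt{7}$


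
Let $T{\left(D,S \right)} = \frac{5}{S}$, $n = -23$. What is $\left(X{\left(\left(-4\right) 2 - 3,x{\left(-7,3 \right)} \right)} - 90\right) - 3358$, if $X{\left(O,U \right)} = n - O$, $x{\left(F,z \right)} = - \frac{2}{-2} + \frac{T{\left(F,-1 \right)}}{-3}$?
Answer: $-3460$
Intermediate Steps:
$x{\left(F,z \right)} = \frac{8}{3}$ ($x{\left(F,z \right)} = - \frac{2}{-2} + \frac{5 \frac{1}{-1}}{-3} = \left(-2\right) \left(- \frac{1}{2}\right) + 5 \left(-1\right) \left(- \frac{1}{3}\right) = 1 - - \frac{5}{3} = 1 + \frac{5}{3} = \frac{8}{3}$)
$X{\left(O,U \right)} = -23 - O$
$\left(X{\left(\left(-4\right) 2 - 3,x{\left(-7,3 \right)} \right)} - 90\right) - 3358 = \left(\left(-23 - \left(\left(-4\right) 2 - 3\right)\right) - 90\right) - 3358 = \left(\left(-23 - \left(-8 - 3\right)\right) - 90\right) - 3358 = \left(\left(-23 - -11\right) - 90\right) - 3358 = \left(\left(-23 + 11\right) - 90\right) - 3358 = \left(-12 - 90\right) - 3358 = -102 - 3358 = -3460$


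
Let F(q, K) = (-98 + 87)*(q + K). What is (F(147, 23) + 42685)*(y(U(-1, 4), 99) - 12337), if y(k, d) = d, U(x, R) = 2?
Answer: -499493970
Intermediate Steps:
F(q, K) = -11*K - 11*q (F(q, K) = -11*(K + q) = -11*K - 11*q)
(F(147, 23) + 42685)*(y(U(-1, 4), 99) - 12337) = ((-11*23 - 11*147) + 42685)*(99 - 12337) = ((-253 - 1617) + 42685)*(-12238) = (-1870 + 42685)*(-12238) = 40815*(-12238) = -499493970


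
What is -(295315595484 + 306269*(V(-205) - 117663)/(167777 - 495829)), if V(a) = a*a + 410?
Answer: -24219723692430375/82013 ≈ -2.9532e+11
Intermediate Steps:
V(a) = 410 + a² (V(a) = a² + 410 = 410 + a²)
-(295315595484 + 306269*(V(-205) - 117663)/(167777 - 495829)) = -(295315595484 + 306269*((410 + (-205)²) - 117663)/(167777 - 495829)) = -306269/(1/(((410 + 42025) - 117663)/(-328052) + 964236)) = -306269/(1/((42435 - 117663)*(-1/328052) + 964236)) = -306269/(1/(-75228*(-1/328052) + 964236)) = -306269/(1/(18807/82013 + 964236)) = -306269/(1/(79079905875/82013)) = -306269/82013/79079905875 = -306269*79079905875/82013 = -24219723692430375/82013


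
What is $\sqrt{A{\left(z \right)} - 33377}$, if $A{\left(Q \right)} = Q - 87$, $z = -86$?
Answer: $5 i \sqrt{1342} \approx 183.17 i$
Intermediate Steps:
$A{\left(Q \right)} = -87 + Q$
$\sqrt{A{\left(z \right)} - 33377} = \sqrt{\left(-87 - 86\right) - 33377} = \sqrt{-173 - 33377} = \sqrt{-33550} = 5 i \sqrt{1342}$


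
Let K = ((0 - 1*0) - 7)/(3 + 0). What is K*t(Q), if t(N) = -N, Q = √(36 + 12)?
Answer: 28*√3/3 ≈ 16.166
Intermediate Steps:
Q = 4*√3 (Q = √48 = 4*√3 ≈ 6.9282)
K = -7/3 (K = ((0 + 0) - 7)/3 = (0 - 7)*(⅓) = -7*⅓ = -7/3 ≈ -2.3333)
K*t(Q) = -(-7)*4*√3/3 = -(-28)*√3/3 = 28*√3/3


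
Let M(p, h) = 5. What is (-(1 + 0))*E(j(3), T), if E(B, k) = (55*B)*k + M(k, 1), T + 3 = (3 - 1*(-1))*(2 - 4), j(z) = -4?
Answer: -2425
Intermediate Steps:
T = -11 (T = -3 + (3 - 1*(-1))*(2 - 4) = -3 + (3 + 1)*(-2) = -3 + 4*(-2) = -3 - 8 = -11)
E(B, k) = 5 + 55*B*k (E(B, k) = (55*B)*k + 5 = 55*B*k + 5 = 5 + 55*B*k)
(-(1 + 0))*E(j(3), T) = (-(1 + 0))*(5 + 55*(-4)*(-11)) = (-1*1)*(5 + 2420) = -1*2425 = -2425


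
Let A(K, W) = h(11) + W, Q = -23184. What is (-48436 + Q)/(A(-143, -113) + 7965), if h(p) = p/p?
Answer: -71620/7853 ≈ -9.1201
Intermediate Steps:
h(p) = 1
A(K, W) = 1 + W
(-48436 + Q)/(A(-143, -113) + 7965) = (-48436 - 23184)/((1 - 113) + 7965) = -71620/(-112 + 7965) = -71620/7853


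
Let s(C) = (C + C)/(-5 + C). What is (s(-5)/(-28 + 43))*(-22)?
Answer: -22/15 ≈ -1.4667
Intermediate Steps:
s(C) = 2*C/(-5 + C) (s(C) = (2*C)/(-5 + C) = 2*C/(-5 + C))
(s(-5)/(-28 + 43))*(-22) = ((2*(-5)/(-5 - 5))/(-28 + 43))*(-22) = ((2*(-5)/(-10))/15)*(-22) = ((2*(-5)*(-1/10))*(1/15))*(-22) = (1*(1/15))*(-22) = (1/15)*(-22) = -22/15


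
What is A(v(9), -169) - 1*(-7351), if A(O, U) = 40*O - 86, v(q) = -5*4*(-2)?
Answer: 8865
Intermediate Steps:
v(q) = 40 (v(q) = -20*(-2) = 40)
A(O, U) = -86 + 40*O
A(v(9), -169) - 1*(-7351) = (-86 + 40*40) - 1*(-7351) = (-86 + 1600) + 7351 = 1514 + 7351 = 8865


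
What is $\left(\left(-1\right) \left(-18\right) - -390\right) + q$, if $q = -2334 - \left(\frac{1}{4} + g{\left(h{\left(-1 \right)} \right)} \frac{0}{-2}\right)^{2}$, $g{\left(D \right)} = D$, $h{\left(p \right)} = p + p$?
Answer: $- \frac{30817}{16} \approx -1926.1$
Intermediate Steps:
$h{\left(p \right)} = 2 p$
$q = - \frac{37345}{16}$ ($q = -2334 - \left(\frac{1}{4} + 2 \left(-1\right) \frac{0}{-2}\right)^{2} = -2334 - \left(\frac{1}{4} - 2 \cdot 0 \left(- \frac{1}{2}\right)\right)^{2} = -2334 - \left(\frac{1}{4} - 0\right)^{2} = -2334 - \left(\frac{1}{4} + 0\right)^{2} = -2334 - \left(\frac{1}{4}\right)^{2} = -2334 - \frac{1}{16} = - \frac{37345}{16} \approx -2334.1$)
$\left(\left(-1\right) \left(-18\right) - -390\right) + q = \left(\left(-1\right) \left(-18\right) - -390\right) - \frac{37345}{16} = \left(18 + 390\right) - \frac{37345}{16} = 408 - \frac{37345}{16} = - \frac{30817}{16}$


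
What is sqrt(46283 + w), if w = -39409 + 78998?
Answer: 4*sqrt(5367) ≈ 293.04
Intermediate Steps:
w = 39589
sqrt(46283 + w) = sqrt(46283 + 39589) = sqrt(85872) = 4*sqrt(5367)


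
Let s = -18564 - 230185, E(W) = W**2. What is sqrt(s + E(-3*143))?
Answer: 2*I*sqrt(16177) ≈ 254.38*I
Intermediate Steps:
s = -248749
sqrt(s + E(-3*143)) = sqrt(-248749 + (-3*143)**2) = sqrt(-248749 + (-429)**2) = sqrt(-248749 + 184041) = sqrt(-64708) = 2*I*sqrt(16177)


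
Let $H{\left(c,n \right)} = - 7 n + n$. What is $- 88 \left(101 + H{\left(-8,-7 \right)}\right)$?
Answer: $-12584$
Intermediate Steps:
$H{\left(c,n \right)} = - 6 n$
$- 88 \left(101 + H{\left(-8,-7 \right)}\right) = - 88 \left(101 - -42\right) = - 88 \left(101 + 42\right) = \left(-88\right) 143 = -12584$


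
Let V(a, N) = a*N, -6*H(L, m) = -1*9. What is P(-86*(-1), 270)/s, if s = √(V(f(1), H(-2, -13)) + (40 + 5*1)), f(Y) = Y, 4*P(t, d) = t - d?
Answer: -46*√186/93 ≈ -6.7458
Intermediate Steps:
H(L, m) = 3/2 (H(L, m) = -(-1)*9/6 = -⅙*(-9) = 3/2)
P(t, d) = -d/4 + t/4 (P(t, d) = (t - d)/4 = -d/4 + t/4)
V(a, N) = N*a
s = √186/2 (s = √((3/2)*1 + (40 + 5*1)) = √(3/2 + (40 + 5)) = √(3/2 + 45) = √(93/2) = √186/2 ≈ 6.8191)
P(-86*(-1), 270)/s = (-¼*270 + (-86*(-1))/4)/((√186/2)) = (-135/2 + (¼)*86)*(√186/93) = (-135/2 + 43/2)*(√186/93) = -46*√186/93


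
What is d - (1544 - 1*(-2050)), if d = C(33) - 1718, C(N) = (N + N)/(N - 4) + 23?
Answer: -153315/29 ≈ -5286.7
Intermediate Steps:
C(N) = 23 + 2*N/(-4 + N) (C(N) = (2*N)/(-4 + N) + 23 = 2*N/(-4 + N) + 23 = 23 + 2*N/(-4 + N))
d = -49089/29 (d = (-92 + 25*33)/(-4 + 33) - 1718 = (-92 + 825)/29 - 1718 = (1/29)*733 - 1718 = 733/29 - 1718 = -49089/29 ≈ -1692.7)
d - (1544 - 1*(-2050)) = -49089/29 - (1544 - 1*(-2050)) = -49089/29 - (1544 + 2050) = -49089/29 - 1*3594 = -49089/29 - 3594 = -153315/29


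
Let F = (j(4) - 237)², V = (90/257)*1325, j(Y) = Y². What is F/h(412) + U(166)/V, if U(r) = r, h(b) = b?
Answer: 2920932997/24565500 ≈ 118.90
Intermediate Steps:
V = 119250/257 (V = (90*(1/257))*1325 = (90/257)*1325 = 119250/257 ≈ 464.01)
F = 48841 (F = (4² - 237)² = (16 - 237)² = (-221)² = 48841)
F/h(412) + U(166)/V = 48841/412 + 166/(119250/257) = 48841*(1/412) + 166*(257/119250) = 48841/412 + 21331/59625 = 2920932997/24565500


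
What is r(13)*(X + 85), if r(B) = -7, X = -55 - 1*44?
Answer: 98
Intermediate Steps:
X = -99 (X = -55 - 44 = -99)
r(13)*(X + 85) = -7*(-99 + 85) = -7*(-14) = 98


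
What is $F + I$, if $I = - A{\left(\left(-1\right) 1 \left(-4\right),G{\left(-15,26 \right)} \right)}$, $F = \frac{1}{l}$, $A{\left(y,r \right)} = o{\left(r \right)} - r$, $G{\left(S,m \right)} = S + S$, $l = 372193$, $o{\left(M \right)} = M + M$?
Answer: $\frac{11165791}{372193} \approx 30.0$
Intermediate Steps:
$o{\left(M \right)} = 2 M$
$G{\left(S,m \right)} = 2 S$
$A{\left(y,r \right)} = r$ ($A{\left(y,r \right)} = 2 r - r = r$)
$F = \frac{1}{372193} \approx 2.6868 \cdot 10^{-6}$
$I = 30$ ($I = - 2 \left(-15\right) = \left(-1\right) \left(-30\right) = 30$)
$F + I = \frac{1}{372193} + 30 = \frac{11165791}{372193}$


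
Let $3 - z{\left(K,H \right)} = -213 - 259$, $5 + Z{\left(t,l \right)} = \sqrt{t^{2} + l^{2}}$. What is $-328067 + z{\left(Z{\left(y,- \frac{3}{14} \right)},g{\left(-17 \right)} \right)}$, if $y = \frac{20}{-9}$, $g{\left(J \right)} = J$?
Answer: $-327592$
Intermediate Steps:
$y = - \frac{20}{9}$ ($y = 20 \left(- \frac{1}{9}\right) = - \frac{20}{9} \approx -2.2222$)
$Z{\left(t,l \right)} = -5 + \sqrt{l^{2} + t^{2}}$ ($Z{\left(t,l \right)} = -5 + \sqrt{t^{2} + l^{2}} = -5 + \sqrt{l^{2} + t^{2}}$)
$z{\left(K,H \right)} = 475$ ($z{\left(K,H \right)} = 3 - \left(-213 - 259\right) = 3 - -472 = 3 + 472 = 475$)
$-328067 + z{\left(Z{\left(y,- \frac{3}{14} \right)},g{\left(-17 \right)} \right)} = -328067 + 475 = -327592$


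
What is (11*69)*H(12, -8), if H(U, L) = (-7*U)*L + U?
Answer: 519156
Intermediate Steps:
H(U, L) = U - 7*L*U (H(U, L) = -7*L*U + U = U - 7*L*U)
(11*69)*H(12, -8) = (11*69)*(12*(1 - 7*(-8))) = 759*(12*(1 + 56)) = 759*(12*57) = 759*684 = 519156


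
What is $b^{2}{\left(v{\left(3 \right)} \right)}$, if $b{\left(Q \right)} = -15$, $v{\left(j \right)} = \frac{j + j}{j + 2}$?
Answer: $225$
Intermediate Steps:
$v{\left(j \right)} = \frac{2 j}{2 + j}$
$b^{2}{\left(v{\left(3 \right)} \right)} = \left(-15\right)^{2} = 225$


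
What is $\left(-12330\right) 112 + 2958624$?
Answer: $1577664$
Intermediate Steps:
$\left(-12330\right) 112 + 2958624 = -1380960 + 2958624 = 1577664$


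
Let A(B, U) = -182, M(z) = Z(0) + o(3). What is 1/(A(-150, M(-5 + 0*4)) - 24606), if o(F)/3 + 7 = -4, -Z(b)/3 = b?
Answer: -1/24788 ≈ -4.0342e-5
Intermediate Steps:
Z(b) = -3*b
o(F) = -33 (o(F) = -21 + 3*(-4) = -21 - 12 = -33)
M(z) = -33 (M(z) = -3*0 - 33 = 0 - 33 = -33)
1/(A(-150, M(-5 + 0*4)) - 24606) = 1/(-182 - 24606) = 1/(-24788) = -1/24788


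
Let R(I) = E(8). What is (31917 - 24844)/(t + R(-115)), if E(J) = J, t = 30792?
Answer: 643/2800 ≈ 0.22964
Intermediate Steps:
R(I) = 8
(31917 - 24844)/(t + R(-115)) = (31917 - 24844)/(30792 + 8) = 7073/30800 = 7073*(1/30800) = 643/2800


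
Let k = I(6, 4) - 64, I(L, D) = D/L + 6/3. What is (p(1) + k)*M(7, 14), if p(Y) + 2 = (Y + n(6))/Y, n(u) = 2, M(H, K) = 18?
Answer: -1086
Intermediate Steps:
I(L, D) = 2 + D/L (I(L, D) = D/L + 6*(⅓) = D/L + 2 = 2 + D/L)
p(Y) = -2 + (2 + Y)/Y (p(Y) = -2 + (Y + 2)/Y = -2 + (2 + Y)/Y)
k = -184/3 (k = (2 + 4/6) - 64 = (2 + 4*(⅙)) - 64 = (2 + ⅔) - 64 = 8/3 - 64 = -184/3 ≈ -61.333)
(p(1) + k)*M(7, 14) = ((2 - 1*1)/1 - 184/3)*18 = (1*(2 - 1) - 184/3)*18 = (1*1 - 184/3)*18 = (1 - 184/3)*18 = -181/3*18 = -1086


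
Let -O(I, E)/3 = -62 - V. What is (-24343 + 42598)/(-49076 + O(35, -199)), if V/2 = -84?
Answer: -18255/49394 ≈ -0.36958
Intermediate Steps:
V = -168 (V = 2*(-84) = -168)
O(I, E) = -318 (O(I, E) = -3*(-62 - 1*(-168)) = -3*(-62 + 168) = -3*106 = -318)
(-24343 + 42598)/(-49076 + O(35, -199)) = (-24343 + 42598)/(-49076 - 318) = 18255/(-49394) = 18255*(-1/49394) = -18255/49394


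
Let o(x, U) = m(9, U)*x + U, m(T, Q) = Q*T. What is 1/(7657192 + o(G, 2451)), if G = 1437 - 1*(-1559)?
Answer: 1/73748407 ≈ 1.3560e-8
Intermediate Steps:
G = 2996 (G = 1437 + 1559 = 2996)
o(x, U) = U + 9*U*x (o(x, U) = (U*9)*x + U = (9*U)*x + U = 9*U*x + U = U + 9*U*x)
1/(7657192 + o(G, 2451)) = 1/(7657192 + 2451*(1 + 9*2996)) = 1/(7657192 + 2451*(1 + 26964)) = 1/(7657192 + 2451*26965) = 1/(7657192 + 66091215) = 1/73748407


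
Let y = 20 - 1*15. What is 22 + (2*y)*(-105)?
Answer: -1028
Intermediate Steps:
y = 5 (y = 20 - 15 = 5)
22 + (2*y)*(-105) = 22 + (2*5)*(-105) = 22 + 10*(-105) = 22 - 1050 = -1028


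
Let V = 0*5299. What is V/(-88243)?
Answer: 0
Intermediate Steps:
V = 0
V/(-88243) = 0/(-88243) = 0*(-1/88243) = 0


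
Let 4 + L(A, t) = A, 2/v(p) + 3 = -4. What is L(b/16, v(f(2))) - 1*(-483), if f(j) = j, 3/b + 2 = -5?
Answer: 53645/112 ≈ 478.97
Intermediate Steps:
b = -3/7 (b = 3/(-2 - 5) = 3/(-7) = 3*(-1/7) = -3/7 ≈ -0.42857)
v(p) = -2/7 (v(p) = 2/(-3 - 4) = 2/(-7) = 2*(-1/7) = -2/7)
L(A, t) = -4 + A
L(b/16, v(f(2))) - 1*(-483) = (-4 - 3/7/16) - 1*(-483) = (-4 - 3/7*1/16) + 483 = (-4 - 3/112) + 483 = -451/112 + 483 = 53645/112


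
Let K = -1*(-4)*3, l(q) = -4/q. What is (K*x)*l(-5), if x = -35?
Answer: -336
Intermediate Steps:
K = 12 (K = 4*3 = 12)
(K*x)*l(-5) = (12*(-35))*(-4/(-5)) = -(-1680)*(-1)/5 = -420*4/5 = -336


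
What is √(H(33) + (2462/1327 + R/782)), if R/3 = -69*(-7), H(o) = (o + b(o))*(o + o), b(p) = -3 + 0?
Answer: √4038103816982/45118 ≈ 44.539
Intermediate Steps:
b(p) = -3
H(o) = 2*o*(-3 + o) (H(o) = (o - 3)*(o + o) = (-3 + o)*(2*o) = 2*o*(-3 + o))
R = 1449 (R = 3*(-69*(-7)) = 3*483 = 1449)
√(H(33) + (2462/1327 + R/782)) = √(2*33*(-3 + 33) + (2462/1327 + 1449/782)) = √(2*33*30 + (2462*(1/1327) + 1449*(1/782))) = √(1980 + (2462/1327 + 63/34)) = √(1980 + 167309/45118) = √(89500949/45118) = √4038103816982/45118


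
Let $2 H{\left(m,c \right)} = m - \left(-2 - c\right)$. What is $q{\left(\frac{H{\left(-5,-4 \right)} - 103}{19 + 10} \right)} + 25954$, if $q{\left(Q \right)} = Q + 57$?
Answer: $\frac{1508425}{58} \approx 26007.0$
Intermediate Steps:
$H{\left(m,c \right)} = 1 + \frac{c}{2} + \frac{m}{2}$ ($H{\left(m,c \right)} = \frac{m - \left(-2 - c\right)}{2} = \frac{m + \left(2 + c\right)}{2} = \frac{2 + c + m}{2} = 1 + \frac{c}{2} + \frac{m}{2}$)
$q{\left(Q \right)} = 57 + Q$
$q{\left(\frac{H{\left(-5,-4 \right)} - 103}{19 + 10} \right)} + 25954 = \left(57 + \frac{\left(1 + \frac{1}{2} \left(-4\right) + \frac{1}{2} \left(-5\right)\right) - 103}{19 + 10}\right) + 25954 = \left(57 + \frac{\left(1 - 2 - \frac{5}{2}\right) - 103}{29}\right) + 25954 = \left(57 + \left(- \frac{7}{2} - 103\right) \frac{1}{29}\right) + 25954 = \left(57 - \frac{213}{58}\right) + 25954 = \frac{3093}{58} + 25954 = \frac{1508425}{58}$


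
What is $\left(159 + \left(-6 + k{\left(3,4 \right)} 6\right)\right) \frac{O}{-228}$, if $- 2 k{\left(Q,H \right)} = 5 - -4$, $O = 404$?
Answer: $- \frac{4242}{19} \approx -223.26$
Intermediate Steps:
$k{\left(Q,H \right)} = - \frac{9}{2}$ ($k{\left(Q,H \right)} = - \frac{5 - -4}{2} = - \frac{5 + 4}{2} = \left(- \frac{1}{2}\right) 9 = - \frac{9}{2}$)
$\left(159 + \left(-6 + k{\left(3,4 \right)} 6\right)\right) \frac{O}{-228} = \left(159 - 33\right) \frac{404}{-228} = \left(159 - 33\right) 404 \left(- \frac{1}{228}\right) = \left(159 - 33\right) \left(- \frac{101}{57}\right) = 126 \left(- \frac{101}{57}\right) = - \frac{4242}{19}$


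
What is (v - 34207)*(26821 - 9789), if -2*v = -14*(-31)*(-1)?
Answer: -578917680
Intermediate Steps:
v = 217 (v = -(-14*(-31))*(-1)/2 = -217*(-1) = -½*(-434) = 217)
(v - 34207)*(26821 - 9789) = (217 - 34207)*(26821 - 9789) = -33990*17032 = -578917680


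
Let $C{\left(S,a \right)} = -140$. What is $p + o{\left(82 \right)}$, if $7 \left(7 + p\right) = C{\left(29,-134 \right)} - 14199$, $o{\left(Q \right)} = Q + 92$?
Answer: $- \frac{13170}{7} \approx -1881.4$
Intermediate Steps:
$o{\left(Q \right)} = 92 + Q$
$p = - \frac{14388}{7}$ ($p = -7 + \frac{-140 - 14199}{7} = -7 + \frac{1}{7} \left(-14339\right) = -7 - \frac{14339}{7} = - \frac{14388}{7} \approx -2055.4$)
$p + o{\left(82 \right)} = - \frac{14388}{7} + \left(92 + 82\right) = - \frac{14388}{7} + 174 = - \frac{13170}{7}$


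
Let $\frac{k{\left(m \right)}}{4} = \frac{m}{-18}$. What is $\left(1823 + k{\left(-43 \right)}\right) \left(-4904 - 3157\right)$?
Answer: $- \frac{44316691}{3} \approx -1.4772 \cdot 10^{7}$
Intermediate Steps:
$k{\left(m \right)} = - \frac{2 m}{9}$ ($k{\left(m \right)} = 4 \frac{m}{-18} = 4 m \left(- \frac{1}{18}\right) = 4 \left(- \frac{m}{18}\right) = - \frac{2 m}{9}$)
$\left(1823 + k{\left(-43 \right)}\right) \left(-4904 - 3157\right) = \left(1823 - - \frac{86}{9}\right) \left(-4904 - 3157\right) = \left(1823 + \frac{86}{9}\right) \left(-8061\right) = \frac{16493}{9} \left(-8061\right) = - \frac{44316691}{3}$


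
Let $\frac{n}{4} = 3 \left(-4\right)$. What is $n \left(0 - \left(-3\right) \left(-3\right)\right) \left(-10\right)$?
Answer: $-4320$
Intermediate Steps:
$n = -48$ ($n = 4 \cdot 3 \left(-4\right) = 4 \left(-12\right) = -48$)
$n \left(0 - \left(-3\right) \left(-3\right)\right) \left(-10\right) = - 48 \left(0 - \left(-3\right) \left(-3\right)\right) \left(-10\right) = - 48 \left(0 - 9\right) \left(-10\right) = \left(-48\right) \left(-9\right) \left(-10\right) = 432 \left(-10\right) = -4320$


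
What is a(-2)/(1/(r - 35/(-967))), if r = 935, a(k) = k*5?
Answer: -9041800/967 ≈ -9350.4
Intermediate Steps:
a(k) = 5*k
a(-2)/(1/(r - 35/(-967))) = (5*(-2))/(1/(935 - 35/(-967))) = -10/(1/(935 - 35*(-1/967))) = -10/(1/(935 + 35/967)) = -10/(1/(904180/967)) = -10/967/904180 = -10*904180/967 = -9041800/967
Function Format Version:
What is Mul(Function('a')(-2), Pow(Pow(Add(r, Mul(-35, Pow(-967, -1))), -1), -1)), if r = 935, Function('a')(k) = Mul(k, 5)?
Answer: Rational(-9041800, 967) ≈ -9350.4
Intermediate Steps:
Function('a')(k) = Mul(5, k)
Mul(Function('a')(-2), Pow(Pow(Add(r, Mul(-35, Pow(-967, -1))), -1), -1)) = Mul(Mul(5, -2), Pow(Pow(Add(935, Mul(-35, Pow(-967, -1))), -1), -1)) = Mul(-10, Pow(Pow(Add(935, Mul(-35, Rational(-1, 967))), -1), -1)) = Mul(-10, Pow(Pow(Add(935, Rational(35, 967)), -1), -1)) = Mul(-10, Pow(Pow(Rational(904180, 967), -1), -1)) = Mul(-10, Pow(Rational(967, 904180), -1)) = Mul(-10, Rational(904180, 967)) = Rational(-9041800, 967)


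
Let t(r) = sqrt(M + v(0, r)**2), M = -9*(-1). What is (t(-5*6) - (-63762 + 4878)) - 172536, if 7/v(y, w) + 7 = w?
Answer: -113652 + sqrt(12370)/37 ≈ -1.1365e+5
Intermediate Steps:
v(y, w) = 7/(-7 + w)
M = 9
t(r) = sqrt(9 + 49/(-7 + r)**2) (t(r) = sqrt(9 + (7/(-7 + r))**2) = sqrt(9 + 49/(-7 + r)**2))
(t(-5*6) - (-63762 + 4878)) - 172536 = (sqrt(9 + 49/(-7 - 5*6)**2) - (-63762 + 4878)) - 172536 = (sqrt(9 + 49/(-7 - 30)**2) - 1*(-58884)) - 172536 = (sqrt(9 + 49/(-37)**2) + 58884) - 172536 = (sqrt(9 + 49*(1/1369)) + 58884) - 172536 = (sqrt(9 + 49/1369) + 58884) - 172536 = (sqrt(12370/1369) + 58884) - 172536 = (sqrt(12370)/37 + 58884) - 172536 = (58884 + sqrt(12370)/37) - 172536 = -113652 + sqrt(12370)/37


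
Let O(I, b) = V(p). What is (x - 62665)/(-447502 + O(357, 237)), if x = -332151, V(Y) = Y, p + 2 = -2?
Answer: 197408/223753 ≈ 0.88226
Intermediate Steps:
p = -4 (p = -2 - 2 = -4)
O(I, b) = -4
(x - 62665)/(-447502 + O(357, 237)) = (-332151 - 62665)/(-447502 - 4) = -394816/(-447506) = -394816*(-1/447506) = 197408/223753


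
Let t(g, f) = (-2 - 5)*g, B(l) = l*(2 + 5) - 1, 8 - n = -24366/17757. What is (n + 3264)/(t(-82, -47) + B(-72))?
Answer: 19375090/408411 ≈ 47.440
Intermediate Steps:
n = 55474/5919 (n = 8 - (-24366)/17757 = 8 - 1*(-8122/5919) = 8 + 8122/5919 = 55474/5919 ≈ 9.3722)
B(l) = -1 + 7*l (B(l) = l*7 - 1 = 7*l - 1 = -1 + 7*l)
t(g, f) = -7*g
(n + 3264)/(t(-82, -47) + B(-72)) = (55474/5919 + 3264)/(-7*(-82) + (-1 + 7*(-72))) = 19375090/(5919*(574 + (-1 - 504))) = 19375090/(5919*(574 - 505)) = (19375090/5919)/69 = (19375090/5919)*(1/69) = 19375090/408411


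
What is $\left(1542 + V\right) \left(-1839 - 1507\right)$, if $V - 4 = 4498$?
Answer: $-20223224$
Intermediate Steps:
$V = 4502$ ($V = 4 + 4498 = 4502$)
$\left(1542 + V\right) \left(-1839 - 1507\right) = \left(1542 + 4502\right) \left(-1839 - 1507\right) = 6044 \left(-3346\right) = -20223224$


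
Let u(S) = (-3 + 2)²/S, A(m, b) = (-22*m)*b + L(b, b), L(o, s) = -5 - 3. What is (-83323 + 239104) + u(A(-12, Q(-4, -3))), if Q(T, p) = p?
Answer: 124624799/800 ≈ 1.5578e+5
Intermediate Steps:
L(o, s) = -8
A(m, b) = -8 - 22*b*m (A(m, b) = (-22*m)*b - 8 = -22*b*m - 8 = -8 - 22*b*m)
u(S) = 1/S (u(S) = (-1)²/S = 1/S)
(-83323 + 239104) + u(A(-12, Q(-4, -3))) = (-83323 + 239104) + 1/(-8 - 22*(-3)*(-12)) = 155781 + 1/(-8 - 792) = 155781 + 1/(-800) = 155781 - 1/800 = 124624799/800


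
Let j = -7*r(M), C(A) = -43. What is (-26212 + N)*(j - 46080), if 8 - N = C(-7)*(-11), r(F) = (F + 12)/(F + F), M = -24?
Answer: 4917291379/4 ≈ 1.2293e+9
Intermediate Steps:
r(F) = (12 + F)/(2*F) (r(F) = (12 + F)/((2*F)) = (12 + F)*(1/(2*F)) = (12 + F)/(2*F))
N = -465 (N = 8 - (-43)*(-11) = 8 - 1*473 = 8 - 473 = -465)
j = -7/4 (j = -7*(12 - 24)/(2*(-24)) = -7*(-1)*(-12)/(2*24) = -7*1/4 = -7/4 ≈ -1.7500)
(-26212 + N)*(j - 46080) = (-26212 - 465)*(-7/4 - 46080) = -26677*(-184327/4) = 4917291379/4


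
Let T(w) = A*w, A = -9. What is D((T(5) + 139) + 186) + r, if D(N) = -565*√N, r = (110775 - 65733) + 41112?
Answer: 86154 - 1130*√70 ≈ 76700.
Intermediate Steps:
T(w) = -9*w
r = 86154 (r = 45042 + 41112 = 86154)
D((T(5) + 139) + 186) + r = -565*√((-9*5 + 139) + 186) + 86154 = -565*√((-45 + 139) + 186) + 86154 = -565*√(94 + 186) + 86154 = -1130*√70 + 86154 = 86154 - 1130*√70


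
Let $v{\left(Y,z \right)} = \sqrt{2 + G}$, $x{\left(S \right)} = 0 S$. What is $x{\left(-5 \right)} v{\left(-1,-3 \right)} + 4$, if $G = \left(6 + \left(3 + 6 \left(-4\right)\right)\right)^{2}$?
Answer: $4$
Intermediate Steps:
$G = 225$ ($G = \left(6 + \left(3 - 24\right)\right)^{2} = \left(6 - 21\right)^{2} = \left(-15\right)^{2} = 225$)
$x{\left(S \right)} = 0$
$v{\left(Y,z \right)} = \sqrt{227}$ ($v{\left(Y,z \right)} = \sqrt{2 + 225} = \sqrt{227}$)
$x{\left(-5 \right)} v{\left(-1,-3 \right)} + 4 = 0 \sqrt{227} + 4 = 0 + 4 = 4$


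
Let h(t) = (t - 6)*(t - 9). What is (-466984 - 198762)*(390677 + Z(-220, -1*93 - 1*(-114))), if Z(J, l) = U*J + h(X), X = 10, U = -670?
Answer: -358225273426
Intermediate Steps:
h(t) = (-9 + t)*(-6 + t) (h(t) = (-6 + t)*(-9 + t) = (-9 + t)*(-6 + t))
Z(J, l) = 4 - 670*J (Z(J, l) = -670*J + (54 + 10² - 15*10) = -670*J + (54 + 100 - 150) = -670*J + 4 = 4 - 670*J)
(-466984 - 198762)*(390677 + Z(-220, -1*93 - 1*(-114))) = (-466984 - 198762)*(390677 + (4 - 670*(-220))) = -665746*(390677 + (4 + 147400)) = -665746*(390677 + 147404) = -665746*538081 = -358225273426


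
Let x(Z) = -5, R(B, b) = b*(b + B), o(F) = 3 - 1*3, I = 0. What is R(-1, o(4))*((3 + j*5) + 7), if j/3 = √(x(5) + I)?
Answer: 0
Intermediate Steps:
o(F) = 0 (o(F) = 3 - 3 = 0)
R(B, b) = b*(B + b)
j = 3*I*√5 (j = 3*√(-5 + 0) = 3*√(-5) = 3*(I*√5) = 3*I*√5 ≈ 6.7082*I)
R(-1, o(4))*((3 + j*5) + 7) = (0*(-1 + 0))*((3 + (3*I*√5)*5) + 7) = (0*(-1))*((3 + 15*I*√5) + 7) = 0*(10 + 15*I*√5) = 0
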